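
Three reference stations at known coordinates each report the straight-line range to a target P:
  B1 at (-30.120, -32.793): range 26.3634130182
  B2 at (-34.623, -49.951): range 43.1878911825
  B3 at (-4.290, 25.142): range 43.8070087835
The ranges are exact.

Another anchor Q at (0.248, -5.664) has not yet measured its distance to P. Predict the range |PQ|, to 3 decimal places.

34.573

eq1: (x + 30.120)² + (y + 32.793)² = 26.3634130182²
eq2: (x + 34.623)² + (y + 49.951)² = 43.1878911825²
eq3: (x + 4.290)² + (y − 25.142)² = 43.8070087835²
eq3−eq1, eq3−eq2 (x²,y² cancel):
  -51.660·x − 115.870·y = 2556.095458
  -60.666·x − 150.186·y = 3097.190340
det = -51.660·-150.186 − -115.870·-60.666 = 729.239340
x = (2556.095458·-150.186 − -115.870·3097.190340) / 729.239340 = -34.307403
y = (-51.660·3097.190340 − 2556.095458·-60.666) / 729.239340 = -6.764262
|P − Q| = √((-34.307403 − 0.248)² + (-6.764262 − -5.664)²) = 34.572915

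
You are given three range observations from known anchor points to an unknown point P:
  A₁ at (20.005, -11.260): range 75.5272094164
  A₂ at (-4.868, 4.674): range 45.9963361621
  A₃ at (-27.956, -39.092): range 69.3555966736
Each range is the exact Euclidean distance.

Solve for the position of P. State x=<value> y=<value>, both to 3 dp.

x=-44.331 y=28.303

eq1: (x − 20.005)² + (y + 11.260)² = 75.5272094164²
eq2: (x + 4.868)² + (y − 4.674)² = 45.9963361621²
eq3: (x + 27.956)² + (y + 39.092)² = 69.3555966736²
eq3−eq1, eq3−eq2 (x²,y² cancel):
  95.922·x + 55.664·y = -2676.895347
  46.176·x + 87.532·y = 430.357150
det = 95.922·87.532 − 55.664·46.176 = 5825.903640
x = (-2676.895347·87.532 − 55.664·430.357150) / 5825.903640 = -44.331218
y = (95.922·430.357150 − -2676.895347·46.176) / 5825.903640 = 28.302740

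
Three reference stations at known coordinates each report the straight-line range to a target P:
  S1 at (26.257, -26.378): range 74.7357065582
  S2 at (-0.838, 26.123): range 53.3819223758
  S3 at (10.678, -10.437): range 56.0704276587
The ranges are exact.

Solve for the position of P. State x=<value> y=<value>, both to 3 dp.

x=-45.005 y=-3.858

eq1: (x − 26.257)² + (y + 26.378)² = 74.7357065582²
eq2: (x + 0.838)² + (y − 26.123)² = 53.3819223758²
eq3: (x − 10.678)² + (y + 10.437)² = 56.0704276587²
eq2−eq1, eq2−eq3 (x²,y² cancel):
  54.190·x − 105.002·y = -2033.680638
  23.032·x − 73.120·y = -754.425941
det = 54.190·-73.120 − -105.002·23.032 = -1543.966736
x = (-2033.680638·-73.120 − -105.002·-754.425941) / -1543.966736 = -45.005177
y = (54.190·-754.425941 − -2033.680638·23.032) / -1543.966736 = -3.858497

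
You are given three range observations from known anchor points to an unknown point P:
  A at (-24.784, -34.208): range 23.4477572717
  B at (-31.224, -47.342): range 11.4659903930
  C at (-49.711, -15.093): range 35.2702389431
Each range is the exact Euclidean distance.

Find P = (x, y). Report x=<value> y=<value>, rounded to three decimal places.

eq1: (x + 24.784)² + (y + 34.208)² = 23.4477572717²
eq2: (x + 31.224)² + (y + 47.342)² = 11.4659903930²
eq3: (x + 49.711)² + (y + 15.093)² = 35.2702389431²
eq2−eq3, eq2−eq1 (x²,y² cancel):
  -36.974·x + 64.498·y = -1629.741789
  12.880·x + 26.268·y = -1850.097605
det = -36.974·26.268 − 64.498·12.880 = -1801.967272
x = (-1629.741789·26.268 − 64.498·-1850.097605) / -1801.967272 = -42.463334
y = (-36.974·-1850.097605 − -1629.741789·12.880) / -1801.967272 = -49.610548

x=-42.463 y=-49.611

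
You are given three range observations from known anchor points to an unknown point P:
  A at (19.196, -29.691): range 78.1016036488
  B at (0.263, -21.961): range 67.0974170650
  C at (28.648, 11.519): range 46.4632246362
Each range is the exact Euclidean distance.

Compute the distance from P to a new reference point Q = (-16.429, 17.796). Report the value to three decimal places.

30.130

eq1: (x − 19.196)² + (y + 29.691)² = 78.1016036488²
eq2: (x − 0.263)² + (y + 21.961)² = 67.0974170650²
eq3: (x − 28.648)² + (y − 11.519)² = 46.4632246362²
eq2−eq1, eq2−eq3 (x²,y² cancel):
  37.866·x − 15.460·y = -830.109909
  56.770·x + 66.960·y = 2814.272708
det = 37.866·66.960 − -15.460·56.770 = 3413.171560
x = (-830.109909·66.960 − -15.460·2814.272708) / 3413.171560 = -3.537913
y = (37.866·2814.272708 − -830.109909·56.770) / 3413.171560 = 45.028674
|P − Q| = √((-3.537913 − -16.429)² + (45.028674 − 17.796)²) = 30.129697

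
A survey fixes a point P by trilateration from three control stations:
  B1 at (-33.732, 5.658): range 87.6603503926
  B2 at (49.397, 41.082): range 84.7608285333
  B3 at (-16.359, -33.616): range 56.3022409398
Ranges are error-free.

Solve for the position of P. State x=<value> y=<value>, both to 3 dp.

x=39.146 y=-43.057

eq1: (x + 33.732)² + (y − 5.658)² = 87.6603503926²
eq2: (x − 49.397)² + (y − 41.082)² = 84.7608285333²
eq3: (x + 16.359)² + (y + 33.616)² = 56.3022409398²
eq3−eq1, eq3−eq2 (x²,y² cancel):
  -34.746·x + 78.548·y = -4742.186245
  131.512·x + 149.396·y = -1284.313723
det = -34.746·149.396 − 78.548·131.512 = -15520.917992
x = (-4742.186245·149.396 − 78.548·-1284.313723) / -15520.917992 = 39.146098
y = (-34.746·-1284.313723 − -4742.186245·131.512) / -15520.917992 = -43.056678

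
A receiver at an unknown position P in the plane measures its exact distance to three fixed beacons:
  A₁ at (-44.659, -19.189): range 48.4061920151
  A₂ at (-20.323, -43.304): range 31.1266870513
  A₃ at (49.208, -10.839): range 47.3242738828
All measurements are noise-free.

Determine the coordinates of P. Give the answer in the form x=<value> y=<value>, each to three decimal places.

x=3.568 y=-23.352

eq1: (x + 44.659)² + (y + 19.189)² = 48.4061920151²
eq2: (x + 20.323)² + (y + 43.304)² = 31.1266870513²
eq3: (x − 49.208)² + (y + 10.839)² = 47.3242738828²
eq3−eq2, eq3−eq1 (x²,y² cancel):
  -139.062·x − 64.930·y = 1020.065812
  -187.734·x − 16.700·y = -279.839710
det = -139.062·-16.700 − -64.930·-187.734 = -9867.233220
x = (1020.065812·-16.700 − -64.930·-279.839710) / -9867.233220 = 3.567879
y = (-139.062·-279.839710 − 1020.065812·-187.734) / -9867.233220 = -23.351643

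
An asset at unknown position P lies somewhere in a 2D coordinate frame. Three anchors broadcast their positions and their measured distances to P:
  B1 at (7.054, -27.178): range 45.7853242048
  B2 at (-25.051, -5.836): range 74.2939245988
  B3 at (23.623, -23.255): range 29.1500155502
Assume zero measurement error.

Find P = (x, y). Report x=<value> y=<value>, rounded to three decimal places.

eq1: (x − 7.054)² + (y + 27.178)² = 45.7853242048²
eq2: (x + 25.051)² + (y + 5.836)² = 74.2939245988²
eq3: (x − 23.623)² + (y + 23.255)² = 29.1500155502²
eq3−eq2, eq3−eq1 (x²,y² cancel):
  -97.348·x + 34.838·y = -5107.093483
  -33.138·x − 7.846·y = -1557.011060
det = -97.348·-7.846 − 34.838·-33.138 = 1918.254052
x = (-5107.093483·-7.846 − 34.838·-1557.011060) / 1918.254052 = 49.166275
y = (-97.348·-1557.011060 − -5107.093483·-33.138) / 1918.254052 = -9.209912

x=49.166 y=-9.210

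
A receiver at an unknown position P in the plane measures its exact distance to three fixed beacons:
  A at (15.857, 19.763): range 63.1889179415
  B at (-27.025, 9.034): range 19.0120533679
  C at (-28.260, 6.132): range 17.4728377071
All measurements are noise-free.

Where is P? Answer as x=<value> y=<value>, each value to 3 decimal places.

eq1: (x − 15.857)² + (y − 19.763)² = 63.1889179415²
eq2: (x + 27.025)² + (y − 9.034)² = 19.0120533679²
eq3: (x + 28.260)² + (y − 6.132)² = 17.4728377071²
eq2−eq1, eq2−eq3 (x²,y² cancel):
  85.764·x + 21.458·y = -3801.324340
  -2.470·x − 5.804·y = 80.423359
det = 85.764·-5.804 − 21.458·-2.470 = -444.772996
x = (-3801.324340·-5.804 − 21.458·80.423359) / -444.772996 = -45.724813
y = (85.764·80.423359 − -3801.324340·-2.470) / -444.772996 = 5.602503

x=-45.725 y=5.603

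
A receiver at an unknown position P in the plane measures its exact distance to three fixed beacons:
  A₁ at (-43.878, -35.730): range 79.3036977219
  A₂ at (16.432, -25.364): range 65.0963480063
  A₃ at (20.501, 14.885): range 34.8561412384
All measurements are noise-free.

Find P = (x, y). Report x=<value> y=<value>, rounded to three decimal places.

x=-7.978 y=34.982

eq1: (x + 43.878)² + (y + 35.730)² = 79.3036977219²
eq2: (x − 16.432)² + (y + 25.364)² = 65.0963480063²
eq3: (x − 20.501)² + (y − 14.885)² = 34.8561412384²
eq2−eq3, eq2−eq1 (x²,y² cancel):
  8.138·x + 80.498·y = 2751.095048
  -120.620·x − 20.732·y = 237.026715
det = 8.138·-20.732 − 80.498·-120.620 = 9540.951744
x = (2751.095048·-20.732 − 80.498·237.026715) / 9540.951744 = -7.977808
y = (8.138·237.026715 − 2751.095048·-120.620) / 9540.951744 = 34.982465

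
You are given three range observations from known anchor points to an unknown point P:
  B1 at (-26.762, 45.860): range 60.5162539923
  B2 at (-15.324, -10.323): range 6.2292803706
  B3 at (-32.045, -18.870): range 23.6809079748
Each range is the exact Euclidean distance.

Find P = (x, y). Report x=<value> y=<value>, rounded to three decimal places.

x=-9.353 y=-12.098

eq1: (x + 26.762)² + (y − 45.860)² = 60.5162539923²
eq2: (x + 15.324)² + (y + 10.323)² = 6.2292803706²
eq3: (x + 32.045)² + (y + 18.870)² = 23.6809079748²
eq2−eq1, eq2−eq3 (x²,y² cancel):
  -22.876·x + 112.366·y = -1145.458124
  -33.442·x − 17.094·y = 519.588151
det = -22.876·-17.094 − 112.366·-33.442 = 4148.786116
x = (-1145.458124·-17.094 − 112.366·519.588151) / 4148.786116 = -9.352996
y = (-22.876·519.588151 − -1145.458124·-33.442) / 4148.786116 = -12.098119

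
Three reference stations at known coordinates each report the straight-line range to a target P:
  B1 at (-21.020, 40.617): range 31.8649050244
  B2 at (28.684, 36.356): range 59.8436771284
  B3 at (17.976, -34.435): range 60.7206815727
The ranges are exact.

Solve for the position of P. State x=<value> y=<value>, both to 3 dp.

eq1: (x + 21.020)² + (y − 40.617)² = 31.8649050244²
eq2: (x − 28.684)² + (y − 36.356)² = 59.8436771284²
eq3: (x − 17.976)² + (y + 34.435)² = 60.7206815727²
eq2−eq3, eq2−eq1 (x²,y² cancel):
  -21.416·x − 141.582·y = -741.360269
  -99.408·x + 8.522·y = 2512.944017
det = -21.416·8.522 − -141.582·-99.408 = -14256.890608
x = (-741.360269·8.522 − -141.582·2512.944017) / -14256.890608 = -24.512341
y = (-21.416·2512.944017 − -741.360269·-99.408) / -14256.890608 = 8.944051

x=-24.512 y=8.944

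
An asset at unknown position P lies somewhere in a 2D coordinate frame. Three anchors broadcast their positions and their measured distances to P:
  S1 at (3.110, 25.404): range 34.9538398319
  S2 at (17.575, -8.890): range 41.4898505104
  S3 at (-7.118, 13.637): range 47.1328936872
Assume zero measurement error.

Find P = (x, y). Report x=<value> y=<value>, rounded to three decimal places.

x=38.017 y=27.215

eq1: (x − 3.110)² + (y − 25.404)² = 34.9538398319²
eq2: (x − 17.575)² + (y + 8.890)² = 41.4898505104²
eq3: (x + 7.118)² + (y − 13.637)² = 47.1328936872²
eq3−eq1, eq3−eq2 (x²,y² cancel):
  20.456·x + 23.534·y = 1418.140371
  49.386·x − 45.054·y = 651.381004
det = 20.456·-45.054 − 23.534·49.386 = -2083.874748
x = (1418.140371·-45.054 − 23.534·651.381004) / -2083.874748 = 38.016919
y = (20.456·651.381004 − 1418.140371·49.386) / -2083.874748 = 27.214510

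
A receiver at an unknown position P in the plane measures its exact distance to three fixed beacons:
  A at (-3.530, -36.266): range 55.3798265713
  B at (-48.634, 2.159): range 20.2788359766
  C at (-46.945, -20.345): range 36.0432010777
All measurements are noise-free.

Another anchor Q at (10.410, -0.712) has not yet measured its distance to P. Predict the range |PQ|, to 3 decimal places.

43.147

eq1: (x + 3.530)² + (y + 36.266)² = 55.3798265713²
eq2: (x + 48.634)² + (y − 2.159)² = 20.2788359766²
eq3: (x + 46.945)² + (y + 20.345)² = 36.0432010777²
eq1−eq3, eq1−eq2 (x²,y² cancel):
  -86.830·x + 31.842·y = 3057.881241
  -90.208·x + 76.850·y = 3697.937583
det = -86.830·76.850 − 31.842·-90.208 = -3800.482364
x = (3057.881241·76.850 − 31.842·3697.937583) / -3800.482364 = -30.850938
y = (-86.830·3697.937583 − 3057.881241·-90.208) / -3800.482364 = 11.905481
|P − Q| = √((-30.850938 − 10.410)² + (11.905481 − -0.712)²) = 43.147025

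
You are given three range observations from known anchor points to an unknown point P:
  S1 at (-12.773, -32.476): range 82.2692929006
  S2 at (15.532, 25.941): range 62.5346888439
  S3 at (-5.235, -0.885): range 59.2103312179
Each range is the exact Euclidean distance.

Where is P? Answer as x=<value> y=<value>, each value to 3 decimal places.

eq1: (x + 12.773)² + (y + 32.476)² = 82.2692929006²
eq2: (x − 15.532)² + (y − 25.941)² = 62.5346888439²
eq3: (x + 5.235)² + (y + 0.885)² = 59.2103312179²
eq2−eq3, eq2−eq1 (x²,y² cancel):
  -41.534·x − 53.652·y = -481.266069
  -56.610·x − 116.834·y = -2553.987646
det = -41.534·-116.834 − -53.652·-56.610 = 1815.343636
x = (-481.266069·-116.834 − -53.652·-2553.987646) / 1815.343636 = -44.508546
y = (-41.534·-2553.987646 − -481.266069·-56.610) / 1815.343636 = 43.425856

x=-44.509 y=43.426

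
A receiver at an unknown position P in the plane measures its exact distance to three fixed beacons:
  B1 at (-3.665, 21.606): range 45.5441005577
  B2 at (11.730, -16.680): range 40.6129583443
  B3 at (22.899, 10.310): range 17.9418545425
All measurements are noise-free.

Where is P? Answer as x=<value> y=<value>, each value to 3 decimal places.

x=40.787 y=11.694

eq1: (x + 3.665)² + (y − 21.606)² = 45.5441005577²
eq2: (x − 11.730)² + (y + 16.680)² = 40.6129583443²
eq3: (x − 22.899)² + (y − 10.310)² = 17.9418545425²
eq2−eq1, eq2−eq3 (x²,y² cancel):
  -30.790·x + 76.572·y = -360.416549
  22.338·x + 53.980·y = 1542.347242
det = -30.790·53.980 − 76.572·22.338 = -3372.509536
x = (-360.416549·53.980 − 76.572·1542.347242) / -3372.509536 = 40.787401
y = (-30.790·1542.347242 − -360.416549·22.338) / -3372.509536 = 11.693929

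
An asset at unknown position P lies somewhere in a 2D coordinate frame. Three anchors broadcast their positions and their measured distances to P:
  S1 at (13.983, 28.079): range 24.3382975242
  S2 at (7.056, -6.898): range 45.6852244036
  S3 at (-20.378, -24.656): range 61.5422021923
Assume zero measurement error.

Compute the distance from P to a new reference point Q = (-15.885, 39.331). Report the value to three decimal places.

7.644

eq1: (x − 13.983)² + (y − 28.079)² = 24.3382975242²
eq2: (x − 7.056)² + (y + 6.898)² = 45.6852244036²
eq3: (x + 20.378)² + (y + 24.656)² = 61.5422021923²
eq1−eq3, eq1−eq2 (x²,y² cancel):
  -68.722·x − 105.470·y = -3155.863234
  -13.854·x − 69.954·y = -2381.371992
det = -68.722·-69.954 − -105.470·-13.854 = 3346.197408
x = (-3155.863234·-69.954 − -105.470·-2381.371992) / 3346.197408 = -9.084356
y = (-68.722·-2381.371992 − -3155.863234·-13.854) / 3346.197408 = 35.841076
|P − Q| = √((-9.084356 − -15.885)² + (35.841076 − 39.331)²) = 7.643843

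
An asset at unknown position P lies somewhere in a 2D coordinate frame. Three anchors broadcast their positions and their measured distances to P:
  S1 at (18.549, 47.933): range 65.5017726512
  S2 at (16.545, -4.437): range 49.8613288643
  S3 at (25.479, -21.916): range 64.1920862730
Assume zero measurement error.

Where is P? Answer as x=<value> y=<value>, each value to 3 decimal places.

x=-32.120 y=6.422

eq1: (x − 18.549)² + (y − 47.933)² = 65.5017726512²
eq2: (x − 16.545)² + (y + 4.437)² = 49.8613288643²
eq3: (x − 25.479)² + (y + 21.916)² = 64.1920862730²
eq3−eq2, eq3−eq1 (x²,y² cancel):
  -17.868·x + 34.958·y = 798.405321
  -13.860·x + 139.698·y = 1342.289113
det = -17.868·139.698 − 34.958·-13.860 = -2011.605984
x = (798.405321·139.698 − 34.958·1342.289113) / -2011.605984 = -32.119552
y = (-17.868·1342.289113 − 798.405321·-13.860) / -2011.605984 = 6.421796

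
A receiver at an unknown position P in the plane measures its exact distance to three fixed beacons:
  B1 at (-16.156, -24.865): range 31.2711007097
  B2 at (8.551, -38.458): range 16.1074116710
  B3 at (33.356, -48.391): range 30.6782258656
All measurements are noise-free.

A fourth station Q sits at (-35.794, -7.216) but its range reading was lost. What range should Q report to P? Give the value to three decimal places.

eq1: (x + 16.156)² + (y + 24.865)² = 31.2711007097²
eq2: (x − 8.551)² + (y + 38.458)² = 16.1074116710²
eq3: (x − 33.356)² + (y + 48.391)² = 30.6782258656²
eq1−eq2, eq1−eq3 (x²,y² cancel):
  49.414·x − 27.186·y = 1391.285833
  99.024·x − 47.052·y = 2611.755253
det = 49.414·-47.052 − -27.186·99.024 = 367.038936
x = (1391.285833·-47.052 − -27.186·2611.755253) / 367.038936 = 15.094849
y = (49.414·2611.755253 − 1391.285833·99.024) / 367.038936 = -23.739754
|P − Q| = √((15.094849 − -35.794)² + (-23.739754 − -7.216)²) = 53.504293

53.504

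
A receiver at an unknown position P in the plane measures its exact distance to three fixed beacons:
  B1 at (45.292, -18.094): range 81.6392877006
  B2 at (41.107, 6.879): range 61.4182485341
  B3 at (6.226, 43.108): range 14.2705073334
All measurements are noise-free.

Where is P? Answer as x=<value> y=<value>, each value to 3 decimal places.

x=-8.031 y=43.725

eq1: (x − 45.292)² + (y + 18.094)² = 81.6392877006²
eq2: (x − 41.107)² + (y − 6.879)² = 61.4182485341²
eq3: (x − 6.226)² + (y − 43.108)² = 14.2705073334²
eq3−eq2, eq3−eq1 (x²,y² cancel):
  69.762·x − 72.458·y = -3728.510523
  78.132·x − 122.404·y = -5979.630557
det = 69.762·-122.404 − -72.458·78.132 = -2877.859392
x = (-3728.510523·-122.404 − -72.458·-5979.630557) / -2877.859392 = -8.031154
y = (69.762·-5979.630557 − -3728.510523·78.132) / -2877.859392 = 43.725209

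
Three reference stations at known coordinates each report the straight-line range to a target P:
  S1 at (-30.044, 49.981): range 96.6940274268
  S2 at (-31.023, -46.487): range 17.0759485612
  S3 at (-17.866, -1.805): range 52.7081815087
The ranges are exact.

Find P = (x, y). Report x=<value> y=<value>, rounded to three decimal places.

x=-48.036 y=-45.024

eq1: (x + 30.044)² + (y − 49.981)² = 96.6940274268²
eq2: (x + 31.023)² + (y + 46.487)² = 17.0759485612²
eq3: (x + 17.866)² + (y + 1.805)² = 52.7081815087²
eq1−eq2, eq1−eq3 (x²,y² cancel):
  -1.958·x − 192.936·y = 8780.872322
  24.356·x − 103.572·y = 3493.292226
det = -1.958·-103.572 − -192.936·24.356 = 4901.943192
x = (8780.872322·-103.572 − -192.936·3493.292226) / 4901.943192 = -48.036191
y = (-1.958·3493.292226 − 8780.872322·24.356) / 4901.943192 = -45.024347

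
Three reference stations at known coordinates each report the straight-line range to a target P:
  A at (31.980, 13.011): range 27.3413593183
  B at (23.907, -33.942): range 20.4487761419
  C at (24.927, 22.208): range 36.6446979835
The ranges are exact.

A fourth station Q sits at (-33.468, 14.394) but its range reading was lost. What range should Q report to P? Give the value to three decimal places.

68.870

eq1: (x − 31.980)² + (y − 13.011)² = 27.3413593183²
eq2: (x − 23.907)² + (y + 33.942)² = 20.4487761419²
eq3: (x − 24.927)² + (y − 22.208)² = 36.6446979835²
eq1−eq2, eq1−eq3 (x²,y² cancel):
  -16.146·x − 93.906·y = 860.994976
  -14.106·x + 18.394·y = -672.739889
det = -16.146·18.394 − -93.906·-14.106 = -1621.627560
x = (860.994976·18.394 − -93.906·-672.739889) / -1621.627560 = 29.191148
y = (-16.146·-672.739889 − 860.994976·-14.106) / -1621.627560 = -14.187754
|P − Q| = √((29.191148 − -33.468)² + (-14.187754 − 14.394)²) = 68.870063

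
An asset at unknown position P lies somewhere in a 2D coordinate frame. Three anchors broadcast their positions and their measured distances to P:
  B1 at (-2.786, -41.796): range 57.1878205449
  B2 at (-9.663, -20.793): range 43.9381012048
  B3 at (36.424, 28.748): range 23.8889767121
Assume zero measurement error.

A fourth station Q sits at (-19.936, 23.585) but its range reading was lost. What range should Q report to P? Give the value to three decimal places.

eq1: (x + 2.786)² + (y + 41.796)² = 57.1878205449²
eq2: (x + 9.663)² + (y + 20.793)² = 43.9381012048²
eq3: (x − 36.424)² + (y − 28.748)² = 23.8889767121²
eq2−eq1, eq2−eq3 (x²,y² cancel):
  13.754·x − 42.006·y = -110.945087
  92.174·x + 99.082·y = 2987.306391
det = 13.754·99.082 − -42.006·92.174 = 5234.634872
x = (-110.945087·99.082 − -42.006·2987.306391) / 5234.634872 = 21.872038
y = (13.754·2987.306391 − -110.945087·92.174) / 5234.634872 = 9.802721
|P − Q| = √((21.872038 − -19.936)² + (9.802721 − 23.585)²) = 44.021168

44.021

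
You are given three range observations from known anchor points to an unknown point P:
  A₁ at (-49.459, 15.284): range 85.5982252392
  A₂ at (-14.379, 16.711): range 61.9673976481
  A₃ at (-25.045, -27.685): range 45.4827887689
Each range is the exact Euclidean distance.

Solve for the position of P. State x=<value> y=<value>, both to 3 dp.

x=19.855 y=-34.941

eq1: (x + 49.459)² + (y − 15.284)² = 85.5982252392²
eq2: (x + 14.379)² + (y − 16.711)² = 61.9673976481²
eq3: (x + 25.045)² + (y + 27.685)² = 45.4827887689²
eq2−eq3, eq2−eq1 (x²,y² cancel):
  -21.332·x − 88.792·y = 2678.972385
  -70.160·x − 2.854·y = -1293.317618
det = -21.332·-2.854 − -88.792·-70.160 = -6168.765192
x = (2678.972385·-2.854 − -88.792·-1293.317618) / -6168.765192 = 19.855197
y = (-21.332·-1293.317618 − 2678.972385·-70.160) / -6168.765192 = -34.941475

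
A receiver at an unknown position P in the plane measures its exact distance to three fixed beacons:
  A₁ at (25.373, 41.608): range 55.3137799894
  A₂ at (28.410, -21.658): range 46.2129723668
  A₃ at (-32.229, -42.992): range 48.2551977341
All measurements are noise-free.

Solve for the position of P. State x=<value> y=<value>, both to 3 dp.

x=-11.975 y=0.807

eq1: (x − 25.373)² + (y − 41.608)² = 55.3137799894²
eq2: (x − 28.410)² + (y + 21.658)² = 46.2129723668²
eq3: (x + 32.229)² + (y + 42.992)² = 48.2551977341²
eq2−eq3, eq2−eq1 (x²,y² cancel):
  -121.278·x − 42.668·y = 1417.898148
  -6.074·x + 126.532·y = 174.842287
det = -121.278·126.532 − -42.668·-6.074 = -15604.713328
x = (1417.898148·126.532 − -42.668·174.842287) / -15604.713328 = -11.975206
y = (-121.278·174.842287 − 1417.898148·-6.074) / -15604.713328 = 0.806949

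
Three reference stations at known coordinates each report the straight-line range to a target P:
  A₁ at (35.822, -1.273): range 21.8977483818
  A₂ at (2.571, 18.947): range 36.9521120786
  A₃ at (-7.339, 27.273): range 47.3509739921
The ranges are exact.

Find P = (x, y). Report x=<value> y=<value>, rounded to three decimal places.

eq1: (x − 35.822)² + (y + 1.273)² = 21.8977483818²
eq2: (x − 2.571)² + (y − 18.947)² = 36.9521120786²
eq3: (x + 7.339)² + (y − 27.273)² = 47.3509739921²
eq3−eq1, eq3−eq2 (x²,y² cancel):
  86.322·x − 57.092·y = 2249.762117
  19.820·x − 16.652·y = 444.577551
det = 86.322·-16.652 − -57.092·19.820 = -305.870504
x = (2249.762117·-16.652 − -57.092·444.577551) / -305.870504 = 39.497817
y = (86.322·444.577551 − 2249.762117·19.820) / -305.870504 = 20.314027

x=39.498 y=20.314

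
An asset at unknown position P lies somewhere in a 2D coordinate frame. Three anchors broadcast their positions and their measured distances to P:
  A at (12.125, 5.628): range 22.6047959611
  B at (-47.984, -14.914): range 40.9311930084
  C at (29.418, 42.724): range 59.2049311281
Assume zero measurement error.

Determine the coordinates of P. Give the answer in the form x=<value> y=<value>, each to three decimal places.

eq1: (x − 12.125)² + (y − 5.628)² = 22.6047959611²
eq2: (x + 47.984)² + (y + 14.914)² = 40.9311930084²
eq3: (x − 29.418)² + (y − 42.724)² = 59.2049311281²
eq2−eq3, eq2−eq1 (x²,y² cancel):
  154.804·x + 115.276·y = -1663.994061
  120.218·x + 41.084·y = -1181.815882
det = 154.804·41.084 − 115.276·120.218 = -7498.282632
x = (-1663.994061·41.084 − 115.276·-1181.815882) / -7498.282632 = -9.051603
y = (154.804·-1181.815882 − -1663.994061·120.218) / -7498.282632 = -2.279484

x=-9.052 y=-2.279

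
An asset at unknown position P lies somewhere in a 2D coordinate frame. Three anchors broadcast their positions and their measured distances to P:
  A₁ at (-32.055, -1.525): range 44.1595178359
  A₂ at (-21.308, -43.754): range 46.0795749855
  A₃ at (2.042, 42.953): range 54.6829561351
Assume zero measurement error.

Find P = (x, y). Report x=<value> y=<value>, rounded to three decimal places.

eq1: (x + 32.055)² + (y + 1.525)² = 44.1595178359²
eq2: (x + 21.308)² + (y + 43.754)² = 46.0795749855²
eq3: (x − 2.042)² + (y − 42.953)² = 54.6829561351²
eq1−eq3, eq1−eq2 (x²,y² cancel):
  68.194·x + 88.956·y = -220.881353
  21.494·x − 84.458·y = 1165.330515
det = 68.194·-84.458 − 88.956·21.494 = -7671.549116
x = (-220.881353·-84.458 − 88.956·1165.330515) / -7671.549116 = 11.080936
y = (68.194·1165.330515 − -220.881353·21.494) / -7671.549116 = -10.977727

x=11.081 y=-10.978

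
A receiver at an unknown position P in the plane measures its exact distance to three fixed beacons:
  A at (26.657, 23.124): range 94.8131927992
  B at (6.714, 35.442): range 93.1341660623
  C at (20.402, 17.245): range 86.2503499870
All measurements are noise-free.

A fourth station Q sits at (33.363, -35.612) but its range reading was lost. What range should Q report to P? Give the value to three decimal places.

72.074

eq1: (x − 26.657)² + (y − 23.124)² = 94.8131927992²
eq2: (x − 6.714)² + (y − 35.442)² = 93.1341660623²
eq3: (x − 20.402)² + (y − 17.245)² = 86.2503499870²
eq1−eq3, eq1−eq2 (x²,y² cancel):
  -12.510·x − 11.758·y = 1018.735260
  -39.886·x + 24.636·y = 371.466776
det = -12.510·24.636 − -11.758·-39.886 = -777.175948
x = (1018.735260·24.636 − -11.758·371.466776) / -777.175948 = -37.913253
y = (-12.510·371.466776 − 1018.735260·-39.886) / -777.175948 = -46.303833
|P − Q| = √((-37.913253 − 33.363)² + (-46.303833 − -35.612)²) = 72.073709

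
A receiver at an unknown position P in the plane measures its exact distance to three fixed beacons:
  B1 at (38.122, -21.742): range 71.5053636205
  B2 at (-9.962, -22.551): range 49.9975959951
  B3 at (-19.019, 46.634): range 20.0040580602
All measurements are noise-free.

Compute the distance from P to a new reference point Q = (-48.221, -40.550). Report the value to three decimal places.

eq1: (x − 38.122)² + (y + 21.742)² = 71.5053636205²
eq2: (x + 9.962)² + (y + 22.551)² = 49.9975959951²
eq3: (x + 19.019)² + (y − 46.634)² = 20.0040580602²
eq2−eq1, eq2−eq3 (x²,y² cancel):
  96.168·x + 1.618·y = -1295.045018
  -18.114·x + 138.370·y = 4028.260538
det = 96.168·138.370 − 1.618·-18.114 = 13336.074612
x = (-1295.045018·138.370 − 1.618·4028.260538) / 13336.074612 = -13.925620
y = (96.168·4028.260538 − -1295.045018·-18.114) / 13336.074612 = 27.289238
|P − Q| = √((-13.925620 − -48.221)² + (27.289238 − -40.550)²) = 76.015362

76.015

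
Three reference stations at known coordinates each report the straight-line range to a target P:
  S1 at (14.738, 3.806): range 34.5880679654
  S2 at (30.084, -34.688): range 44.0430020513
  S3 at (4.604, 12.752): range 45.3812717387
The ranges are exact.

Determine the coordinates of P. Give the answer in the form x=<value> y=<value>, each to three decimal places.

eq1: (x − 14.738)² + (y − 3.806)² = 34.5880679654²
eq2: (x − 30.084)² + (y + 34.688)² = 44.0430020513²
eq3: (x − 4.604)² + (y − 12.752)² = 45.3812717387²
eq1−eq3, eq1−eq2 (x²,y² cancel):
  -20.268·x + 17.892·y = -911.009339
  30.692·x − 76.988·y = 1133.158536
det = -20.268·-76.988 − 17.892·30.692 = 1011.251520
x = (-911.009339·-76.988 − 17.892·1133.158536) / 1011.251520 = 49.307530
y = (-20.268·1133.158536 − -911.009339·30.692) / 1011.251520 = 4.938278

x=49.308 y=4.938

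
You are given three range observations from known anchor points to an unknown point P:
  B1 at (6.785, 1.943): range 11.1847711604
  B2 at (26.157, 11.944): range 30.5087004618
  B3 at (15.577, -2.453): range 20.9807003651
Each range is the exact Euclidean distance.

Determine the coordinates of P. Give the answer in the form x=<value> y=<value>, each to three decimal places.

eq1: (x − 6.785)² + (y − 1.943)² = 11.1847711604²
eq2: (x − 26.157)² + (y − 11.944)² = 30.5087004618²
eq3: (x − 15.577)² + (y + 2.453)² = 20.9807003651²
eq2−eq3, eq2−eq1 (x²,y² cancel):
  -21.160·x − 28.794·y = -87.596631
  -38.744·x − 20.002·y = 28.645387
det = -21.160·-20.002 − -28.794·-38.744 = -692.352416
x = (-87.596631·-20.002 − -28.794·28.645387) / -692.352416 = -3.721982
y = (-21.160·28.645387 − -87.596631·-38.744) / -692.352416 = 5.777376

x=-3.722 y=5.777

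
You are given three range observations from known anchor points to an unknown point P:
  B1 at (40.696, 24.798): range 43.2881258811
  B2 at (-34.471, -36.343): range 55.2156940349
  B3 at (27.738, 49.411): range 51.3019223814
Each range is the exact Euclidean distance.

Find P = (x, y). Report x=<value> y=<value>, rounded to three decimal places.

x=2.261 y=4.882

eq1: (x − 40.696)² + (y − 24.798)² = 43.2881258811²
eq2: (x + 34.471)² + (y + 36.343)² = 55.2156940349²
eq3: (x − 27.738)² + (y − 49.411)² = 51.3019223814²
eq3−eq2, eq3−eq1 (x²,y² cancel):
  -124.418·x − 171.508·y = -1118.665703
  25.916·x − 49.226·y = -181.712947
det = -124.418·-49.226 − -171.508·25.916 = 10569.401796
x = (-1118.665703·-49.226 − -171.508·-181.712947) / 10569.401796 = 2.261454
y = (-124.418·-181.712947 − -1118.665703·25.916) / 10569.401796 = 4.881989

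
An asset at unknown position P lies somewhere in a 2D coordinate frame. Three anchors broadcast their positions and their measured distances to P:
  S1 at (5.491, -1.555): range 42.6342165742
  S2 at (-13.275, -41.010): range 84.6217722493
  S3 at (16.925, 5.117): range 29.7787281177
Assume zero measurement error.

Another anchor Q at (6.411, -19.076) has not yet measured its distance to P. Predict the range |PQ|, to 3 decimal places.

55.336

eq1: (x − 5.491)² + (y + 1.555)² = 42.6342165742²
eq2: (x + 13.275)² + (y + 41.010)² = 84.6217722493²
eq3: (x − 16.925)² + (y − 5.117)² = 29.7787281177²
eq2−eq1, eq2−eq3 (x²,y² cancel):
  37.532·x + 78.910·y = 3517.691297
  60.400·x + 92.254·y = 4728.665279
det = 37.532·92.254 − 78.910·60.400 = -1303.686872
x = (3517.691297·92.254 − 78.910·4728.665279) / -1303.686872 = 37.292609
y = (37.532·4728.665279 − 3517.691297·60.400) / -1303.686872 = 26.841023
|P − Q| = √((37.292609 − 6.411)² + (26.841023 − -19.076)²) = 55.335764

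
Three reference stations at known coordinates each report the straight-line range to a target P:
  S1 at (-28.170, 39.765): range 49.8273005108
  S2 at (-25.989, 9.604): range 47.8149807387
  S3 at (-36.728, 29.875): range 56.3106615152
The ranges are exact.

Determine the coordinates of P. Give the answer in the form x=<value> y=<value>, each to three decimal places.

eq1: (x + 28.170)² + (y − 39.765)² = 49.8273005108²
eq2: (x + 25.989)² + (y − 9.604)² = 47.8149807387²
eq3: (x + 36.728)² + (y − 29.875)² = 56.3106615152²
eq2−eq1, eq2−eq3 (x²,y² cancel):
  -4.362·x + 60.322·y = 1410.651695
  -21.478·x + 40.542·y = 589.178455
det = -4.362·40.542 − 60.322·-21.478 = 1118.751712
x = (1410.651695·40.542 − 60.322·589.178455) / 1118.751712 = 19.352121
y = (-4.362·589.178455 − 1410.651695·-21.478) / 1118.751712 = 24.784749

x=19.352 y=24.785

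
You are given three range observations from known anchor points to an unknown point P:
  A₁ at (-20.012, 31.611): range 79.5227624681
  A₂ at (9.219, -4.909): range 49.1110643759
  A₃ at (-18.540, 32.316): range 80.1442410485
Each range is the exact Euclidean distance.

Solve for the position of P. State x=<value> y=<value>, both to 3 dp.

x=-14.808 y=-47.741

eq1: (x + 20.012)² + (y − 31.611)² = 79.5227624681²
eq2: (x − 9.219)² + (y + 4.909)² = 49.1110643759²
eq3: (x + 18.540)² + (y − 32.316)² = 80.1442410485²
eq2−eq3, eq2−eq1 (x²,y² cancel):
  -55.518·x + 74.450·y = -2732.235515
  -58.462·x + 73.040·y = -2621.325883
det = -55.518·73.040 − 74.450·-58.462 = 297.461180
x = (-2732.235515·73.040 − 74.450·-2621.325883) / 297.461180 = -14.807882
y = (-55.518·-2621.325883 − -2732.235515·-58.462) / 297.461180 = -47.741296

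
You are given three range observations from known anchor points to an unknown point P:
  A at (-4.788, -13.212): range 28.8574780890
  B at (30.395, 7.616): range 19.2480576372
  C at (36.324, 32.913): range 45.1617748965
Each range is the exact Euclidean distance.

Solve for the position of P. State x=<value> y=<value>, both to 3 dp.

eq1: (x + 4.788)² + (y + 13.212)² = 28.8574780890²
eq2: (x − 30.395)² + (y − 7.616)² = 19.2480576372²
eq3: (x − 36.324)² + (y − 32.913)² = 45.1617748965²
eq3−eq1, eq3−eq2 (x²,y² cancel):
  -82.224·x − 92.250·y = -998.384787
  -11.858·x − 50.594·y = 248.259125
det = -82.224·-50.594 − -92.250·-11.858 = 3066.140556
x = (-998.384787·-50.594 − -92.250·248.259125) / 3066.140556 = 23.943516
y = (-82.224·248.259125 − -998.384787·-11.858) / 3066.140556 = -10.518665

x=23.944 y=-10.519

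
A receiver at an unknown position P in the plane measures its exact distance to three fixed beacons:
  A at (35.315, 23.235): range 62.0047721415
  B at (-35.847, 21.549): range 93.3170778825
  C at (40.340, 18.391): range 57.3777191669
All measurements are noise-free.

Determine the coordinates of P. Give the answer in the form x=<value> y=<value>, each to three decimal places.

x=35.355 y=-38.770

eq1: (x − 35.315)² + (y − 23.235)² = 62.0047721415²
eq2: (x + 35.847)² + (y − 21.549)² = 93.3170778825²
eq3: (x − 40.340)² + (y − 18.391)² = 57.3777191669²
eq2−eq3, eq2−eq1 (x²,y² cancel):
  152.374·x − 6.316·y = 5632.052039
  142.324·x + 3.372·y = 4901.132896
det = 152.374·3.372 − -6.316·142.324 = 1412.723512
x = (5632.052039·3.372 − -6.316·4901.132896) / 1412.723512 = 35.354997
y = (152.374·4901.132896 − 5632.052039·142.324) / 1412.723512 = -38.769759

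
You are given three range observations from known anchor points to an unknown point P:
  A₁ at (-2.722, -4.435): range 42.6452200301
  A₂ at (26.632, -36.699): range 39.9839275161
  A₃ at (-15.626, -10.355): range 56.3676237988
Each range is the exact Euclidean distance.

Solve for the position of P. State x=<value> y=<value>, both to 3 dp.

eq1: (x + 2.722)² + (y + 4.435)² = 42.6452200301²
eq2: (x − 26.632)² + (y + 36.699)² = 39.9839275161²
eq3: (x + 15.626)² + (y + 10.355)² = 56.3676237988²
eq1−eq2, eq1−eq3 (x²,y² cancel):
  58.708·x − 64.528·y = 2248.901848
  -25.808·x − 11.840·y = -1034.374829
det = 58.708·-11.840 − -64.528·-25.808 = -2360.441344
x = (2248.901848·-11.840 − -64.528·-1034.374829) / -2360.441344 = 39.557491
y = (58.708·-1034.374829 − 2248.901848·-25.808) / -2360.441344 = 1.138100

x=39.557 y=1.138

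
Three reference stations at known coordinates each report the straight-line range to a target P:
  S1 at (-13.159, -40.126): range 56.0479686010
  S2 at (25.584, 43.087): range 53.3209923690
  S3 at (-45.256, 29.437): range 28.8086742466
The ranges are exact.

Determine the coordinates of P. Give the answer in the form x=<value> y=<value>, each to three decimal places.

eq1: (x + 13.159)² + (y + 40.126)² = 56.0479686010²
eq2: (x − 25.584)² + (y − 43.087)² = 53.3209923690²
eq3: (x + 45.256)² + (y − 29.437)² = 28.8086742466²
eq1−eq3, eq1−eq2 (x²,y² cancel):
  -64.194·x + 139.126·y = 3442.822420
  77.486·x + 166.426·y = 1026.022025
det = -64.194·166.426 − 139.126·77.486 = -21463.867880
x = (3442.822420·166.426 − 139.126·1026.022025) / -21463.867880 = -20.044329
y = (-64.194·1026.022025 − 3442.822420·77.486) / -21463.867880 = 15.497440

x=-20.044 y=15.497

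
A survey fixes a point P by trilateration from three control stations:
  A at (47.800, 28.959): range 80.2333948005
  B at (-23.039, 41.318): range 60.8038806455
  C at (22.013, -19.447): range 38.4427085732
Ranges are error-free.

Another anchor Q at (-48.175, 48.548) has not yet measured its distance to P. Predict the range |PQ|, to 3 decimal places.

74.750

eq1: (x − 47.800)² + (y − 28.959)² = 80.2333948005²
eq2: (x + 23.039)² + (y − 41.318)² = 60.8038806455²
eq3: (x − 22.013)² + (y + 19.447)² = 38.4427085732²
eq1−eq3, eq1−eq2 (x²,y² cancel):
  -51.574·x − 96.812·y = 2698.850096
  -141.678·x + 24.718·y = 1854.794704
det = -51.574·24.718 − -96.812·-141.678 = -14990.936668
x = (2698.850096·24.718 − -96.812·1854.794704) / -14990.936668 = -16.428364
y = (-51.574·1854.794704 − 2698.850096·-141.678) / -14990.936668 = -19.125456
|P − Q| = √((-16.428364 − -48.175)² + (-19.125456 − 48.548)²) = 74.749887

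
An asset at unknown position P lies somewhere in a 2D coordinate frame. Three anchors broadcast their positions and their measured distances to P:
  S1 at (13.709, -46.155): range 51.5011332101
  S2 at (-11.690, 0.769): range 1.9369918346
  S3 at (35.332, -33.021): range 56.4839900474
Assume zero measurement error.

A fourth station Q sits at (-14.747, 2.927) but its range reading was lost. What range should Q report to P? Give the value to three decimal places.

5.330

eq1: (x − 13.709)² + (y + 46.155)² = 51.5011332101²
eq2: (x + 11.690)² + (y − 0.769)² = 1.9369918346²
eq3: (x − 35.332)² + (y + 33.021)² = 56.4839900474²
eq2−eq3, eq2−eq1 (x²,y² cancel):
  94.044·x − 67.580·y = -985.199990
  50.798·x − 93.848·y = -467.641540
det = 94.044·-93.848 − -67.580·50.798 = -5392.912472
x = (-985.199990·-93.848 − -67.580·-467.641540) / -5392.912472 = -11.284410
y = (94.044·-467.641540 − -985.199990·50.798) / -5392.912472 = -1.125052
|P − Q| = √((-11.284410 − -14.747)² + (-1.125052 − 2.927)²) = 5.329977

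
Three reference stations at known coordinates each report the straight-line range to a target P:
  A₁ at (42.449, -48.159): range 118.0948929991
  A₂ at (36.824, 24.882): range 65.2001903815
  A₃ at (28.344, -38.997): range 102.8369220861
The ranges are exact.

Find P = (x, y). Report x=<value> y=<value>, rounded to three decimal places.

x=-23.395 y=49.876

eq1: (x − 42.449)² + (y + 48.159)² = 118.0948929991²
eq2: (x − 36.824)² + (y − 24.882)² = 65.2001903815²
eq3: (x − 28.344)² + (y + 38.997)² = 102.8369220861²
eq1−eq3, eq1−eq2 (x²,y² cancel):
  -28.210·x + 18.324·y = 1573.912671
  -11.250·x + 146.082·y = 7549.252945
det = -28.210·146.082 − 18.324·-11.250 = -3914.828220
x = (1573.912671·146.082 − 18.324·7549.252945) / -3914.828220 = -23.395101
y = (-28.210·7549.252945 − 1573.912671·-11.250) / -3914.828220 = 49.876494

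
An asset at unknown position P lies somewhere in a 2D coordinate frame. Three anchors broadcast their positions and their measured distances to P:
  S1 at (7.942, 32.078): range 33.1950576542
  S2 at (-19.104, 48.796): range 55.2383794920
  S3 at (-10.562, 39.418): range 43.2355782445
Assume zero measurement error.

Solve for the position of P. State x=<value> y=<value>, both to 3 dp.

x=4.860 y=-0.974

eq1: (x − 7.942)² + (y − 32.078)² = 33.1950576542²
eq2: (x + 19.104)² + (y − 48.796)² = 55.2383794920²
eq3: (x + 10.562)² + (y − 39.418)² = 43.2355782445²
eq3−eq2, eq3−eq1 (x²,y² cancel):
  -17.084·x + 18.756·y = -101.285479
  37.008·x − 14.680·y = 194.142253
det = -17.084·-14.680 − 18.756·37.008 = -443.328928
x = (-101.285479·-14.680 − 18.756·194.142253) / -443.328928 = 4.859735
y = (-17.084·194.142253 − -101.285479·37.008) / -443.328928 = -0.973649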